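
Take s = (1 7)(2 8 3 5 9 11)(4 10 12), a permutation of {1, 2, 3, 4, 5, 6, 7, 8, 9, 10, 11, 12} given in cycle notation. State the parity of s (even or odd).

The cycle lengths are 6, 3, 2, 1.
A cycle is odd iff its length is even; s has 2 even-length cycles, so sgn(s) = (−1)^2 and s is even.

even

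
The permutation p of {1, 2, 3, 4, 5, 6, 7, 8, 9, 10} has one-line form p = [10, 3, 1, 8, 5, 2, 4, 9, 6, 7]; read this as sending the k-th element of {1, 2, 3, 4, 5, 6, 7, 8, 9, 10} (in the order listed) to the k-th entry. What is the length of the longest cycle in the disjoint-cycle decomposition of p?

9

Decomposing into disjoint cycles gives (1, 10, 7, 4, 8, 9, 6, 2, 3); the longest has length 9.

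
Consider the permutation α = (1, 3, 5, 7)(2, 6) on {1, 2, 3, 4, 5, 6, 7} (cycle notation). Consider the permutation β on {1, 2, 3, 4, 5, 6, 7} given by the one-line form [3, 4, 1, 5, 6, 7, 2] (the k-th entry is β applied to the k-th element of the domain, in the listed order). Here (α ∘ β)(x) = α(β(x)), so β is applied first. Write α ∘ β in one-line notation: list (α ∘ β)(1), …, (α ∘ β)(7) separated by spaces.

5 4 3 7 2 1 6

For each element, apply β then α: 1 → 3 → 5; 2 → 4 → 4; 3 → 1 → 3; 4 → 5 → 7; 5 → 6 → 2; 6 → 7 → 1; 7 → 2 → 6.
Collecting the images, α ∘ β = [5 4 3 7 2 1 6].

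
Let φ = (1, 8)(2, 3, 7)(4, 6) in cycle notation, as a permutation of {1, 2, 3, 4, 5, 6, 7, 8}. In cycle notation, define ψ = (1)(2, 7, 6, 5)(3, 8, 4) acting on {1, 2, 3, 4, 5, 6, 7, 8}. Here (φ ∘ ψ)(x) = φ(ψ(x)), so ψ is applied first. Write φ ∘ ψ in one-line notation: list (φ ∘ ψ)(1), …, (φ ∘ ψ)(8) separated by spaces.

8 2 1 7 3 5 4 6

(φ ∘ ψ)(x) = φ(ψ(x)). Computing each image: φ(ψ(1)) = φ(1) = 8, φ(ψ(2)) = φ(7) = 2, φ(ψ(3)) = φ(8) = 1, φ(ψ(4)) = φ(3) = 7, φ(ψ(5)) = φ(2) = 3, φ(ψ(6)) = φ(5) = 5, φ(ψ(7)) = φ(6) = 4, φ(ψ(8)) = φ(4) = 6.
Hence φ ∘ ψ = [8 2 1 7 3 5 4 6].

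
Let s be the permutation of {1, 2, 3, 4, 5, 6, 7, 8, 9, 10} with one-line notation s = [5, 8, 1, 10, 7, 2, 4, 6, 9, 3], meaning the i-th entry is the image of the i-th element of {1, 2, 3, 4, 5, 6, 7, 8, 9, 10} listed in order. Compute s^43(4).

10

Tracing 4 → 10 → … returns to 4 after 6 steps, so 4 lies in a 6-cycle (1 5 7 4 10 3).
Since the cycle has length 6, s^43 acts on it the same as s^1 (43 mod 6 = 1).
Stepping 1 place around the cycle: 4 → 10.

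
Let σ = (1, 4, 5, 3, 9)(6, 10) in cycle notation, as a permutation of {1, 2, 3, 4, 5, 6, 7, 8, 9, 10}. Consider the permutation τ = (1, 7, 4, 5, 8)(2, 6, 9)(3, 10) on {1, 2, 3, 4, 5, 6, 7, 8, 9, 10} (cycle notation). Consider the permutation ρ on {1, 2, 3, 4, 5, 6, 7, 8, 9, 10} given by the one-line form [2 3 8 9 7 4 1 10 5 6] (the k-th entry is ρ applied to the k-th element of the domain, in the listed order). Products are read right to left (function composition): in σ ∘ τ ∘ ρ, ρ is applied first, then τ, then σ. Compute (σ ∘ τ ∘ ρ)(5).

(σ ∘ τ ∘ ρ)(5) = σ(τ(ρ(5))). ρ(5) = 7, then τ(7) = 4, then σ(4) = 5, so the result is 5.

5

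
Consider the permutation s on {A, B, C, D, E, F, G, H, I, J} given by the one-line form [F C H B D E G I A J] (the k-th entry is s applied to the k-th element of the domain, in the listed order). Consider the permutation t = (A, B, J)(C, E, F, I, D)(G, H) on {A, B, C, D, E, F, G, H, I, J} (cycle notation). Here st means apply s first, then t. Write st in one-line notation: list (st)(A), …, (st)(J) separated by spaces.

I E G J C F H D B A

(st)(x) = t(s(x)). Computing each image: t(s(A)) = t(F) = I, t(s(B)) = t(C) = E, t(s(C)) = t(H) = G, t(s(D)) = t(B) = J, t(s(E)) = t(D) = C, t(s(F)) = t(E) = F, t(s(G)) = t(G) = H, t(s(H)) = t(I) = D, t(s(I)) = t(A) = B, t(s(J)) = t(J) = A.
Hence st = [I E G J C F H D B A].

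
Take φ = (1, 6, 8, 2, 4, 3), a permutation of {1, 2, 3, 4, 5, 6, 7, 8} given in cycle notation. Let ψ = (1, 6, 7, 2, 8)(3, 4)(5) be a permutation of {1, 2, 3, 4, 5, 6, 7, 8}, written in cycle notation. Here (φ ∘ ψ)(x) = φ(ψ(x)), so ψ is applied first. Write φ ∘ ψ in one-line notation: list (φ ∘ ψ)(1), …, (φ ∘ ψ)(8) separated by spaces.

8 2 3 1 5 7 4 6

(φ ∘ ψ)(x) = φ(ψ(x)). Computing each image: φ(ψ(1)) = φ(6) = 8, φ(ψ(2)) = φ(8) = 2, φ(ψ(3)) = φ(4) = 3, φ(ψ(4)) = φ(3) = 1, φ(ψ(5)) = φ(5) = 5, φ(ψ(6)) = φ(7) = 7, φ(ψ(7)) = φ(2) = 4, φ(ψ(8)) = φ(1) = 6.
Hence φ ∘ ψ = [8 2 3 1 5 7 4 6].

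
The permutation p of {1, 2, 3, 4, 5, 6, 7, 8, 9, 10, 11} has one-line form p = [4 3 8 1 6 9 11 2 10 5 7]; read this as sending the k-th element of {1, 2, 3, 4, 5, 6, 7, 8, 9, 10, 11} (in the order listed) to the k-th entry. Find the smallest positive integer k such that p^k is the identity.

12

Writing p as disjoint cycles, the cycle lengths are 4, 3, 2, 2.
Since disjoint cycles commute, ord(p) = lcm(4, 3, 2, 2) = 12.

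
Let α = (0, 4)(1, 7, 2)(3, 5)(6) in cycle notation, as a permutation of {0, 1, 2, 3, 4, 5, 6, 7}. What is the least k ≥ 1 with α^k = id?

The cycle type of α is (3, 2, 2, 1).
The order is lcm(3, 2, 2) = 6.

6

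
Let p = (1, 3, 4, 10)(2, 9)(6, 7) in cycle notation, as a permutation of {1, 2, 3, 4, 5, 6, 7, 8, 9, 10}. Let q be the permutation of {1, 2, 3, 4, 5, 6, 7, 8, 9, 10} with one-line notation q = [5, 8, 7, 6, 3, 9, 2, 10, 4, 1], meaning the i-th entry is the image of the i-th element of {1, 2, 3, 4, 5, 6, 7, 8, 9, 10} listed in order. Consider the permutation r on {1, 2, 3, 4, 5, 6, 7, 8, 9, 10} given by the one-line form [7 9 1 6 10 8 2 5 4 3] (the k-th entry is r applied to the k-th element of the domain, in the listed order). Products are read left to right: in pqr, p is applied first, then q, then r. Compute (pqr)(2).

Chase 2: p(2) = 9; q(9) = 4; r(4) = 6. Hence (pqr)(2) = 6.

6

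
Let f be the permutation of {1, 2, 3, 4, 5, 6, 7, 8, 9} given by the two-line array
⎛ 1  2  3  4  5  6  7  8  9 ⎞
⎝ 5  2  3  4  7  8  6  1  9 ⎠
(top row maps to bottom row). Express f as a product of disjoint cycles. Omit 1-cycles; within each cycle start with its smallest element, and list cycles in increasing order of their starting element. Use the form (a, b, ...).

(1, 5, 7, 6, 8)

Iterating f from 1 gives 1 → 5 → 7 → 6 → 8 → 1; that is the 5-cycle (1, 5, 7, 6, 8).
Repeating from the next unused element and collecting all non-trivial cycles gives (1, 5, 7, 6, 8).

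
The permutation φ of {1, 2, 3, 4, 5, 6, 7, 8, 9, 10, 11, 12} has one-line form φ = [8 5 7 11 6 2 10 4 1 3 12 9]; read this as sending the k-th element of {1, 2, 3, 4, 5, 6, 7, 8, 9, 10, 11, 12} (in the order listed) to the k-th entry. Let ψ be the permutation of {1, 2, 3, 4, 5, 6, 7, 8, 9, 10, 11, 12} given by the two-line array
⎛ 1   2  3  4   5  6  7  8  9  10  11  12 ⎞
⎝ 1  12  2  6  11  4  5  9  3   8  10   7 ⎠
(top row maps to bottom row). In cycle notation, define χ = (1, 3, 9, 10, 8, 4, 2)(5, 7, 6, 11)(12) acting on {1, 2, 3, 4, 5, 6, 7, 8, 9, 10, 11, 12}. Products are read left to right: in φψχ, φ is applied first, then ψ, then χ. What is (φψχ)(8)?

(φψχ)(8) = χ(ψ(φ(8))). φ(8) = 4, then ψ(4) = 6, then χ(6) = 11, so the result is 11.

11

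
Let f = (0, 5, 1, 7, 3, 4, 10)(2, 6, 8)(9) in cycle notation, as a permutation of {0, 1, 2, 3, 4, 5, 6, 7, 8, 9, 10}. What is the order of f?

21

The disjoint cycles have lengths 7, 3, 1.
The order of f is the least common multiple of its cycle lengths: lcm(7, 3) = 21.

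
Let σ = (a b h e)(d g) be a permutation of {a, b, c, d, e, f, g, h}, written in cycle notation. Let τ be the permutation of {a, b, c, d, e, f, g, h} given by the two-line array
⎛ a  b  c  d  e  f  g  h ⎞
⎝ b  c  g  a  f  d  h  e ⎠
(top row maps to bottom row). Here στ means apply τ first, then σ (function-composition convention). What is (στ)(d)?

τ(d) = a, then σ(a) = b; composing gives (στ)(d) = b.

b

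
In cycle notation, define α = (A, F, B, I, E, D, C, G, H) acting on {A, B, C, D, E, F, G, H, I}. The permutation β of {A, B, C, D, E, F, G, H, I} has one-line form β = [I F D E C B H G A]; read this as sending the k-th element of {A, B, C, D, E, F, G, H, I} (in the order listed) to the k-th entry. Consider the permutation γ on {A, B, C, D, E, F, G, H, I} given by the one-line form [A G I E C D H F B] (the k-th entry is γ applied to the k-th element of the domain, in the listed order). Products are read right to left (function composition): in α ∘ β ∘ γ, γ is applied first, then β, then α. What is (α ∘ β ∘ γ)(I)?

B

(α ∘ β ∘ γ)(I) = α(β(γ(I))). γ(I) = B, then β(B) = F, then α(F) = B, so the result is B.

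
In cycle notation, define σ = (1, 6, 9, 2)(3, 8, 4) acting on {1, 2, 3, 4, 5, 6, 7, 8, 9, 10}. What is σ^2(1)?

9

1 lies in the 4-cycle (1, 6, 9, 2).
Advancing 2 steps from 1: 1 → 6 → 9.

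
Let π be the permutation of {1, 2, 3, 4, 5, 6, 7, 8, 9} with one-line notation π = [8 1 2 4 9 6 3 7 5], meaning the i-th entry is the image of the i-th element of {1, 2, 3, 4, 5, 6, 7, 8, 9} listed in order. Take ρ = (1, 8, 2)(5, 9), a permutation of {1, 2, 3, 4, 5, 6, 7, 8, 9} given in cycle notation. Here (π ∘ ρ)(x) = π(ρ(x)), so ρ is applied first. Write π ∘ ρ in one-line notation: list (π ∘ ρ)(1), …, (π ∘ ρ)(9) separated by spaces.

(π ∘ ρ)(x) = π(ρ(x)). Computing each image: π(ρ(1)) = π(8) = 7, π(ρ(2)) = π(1) = 8, π(ρ(3)) = π(3) = 2, π(ρ(4)) = π(4) = 4, π(ρ(5)) = π(9) = 5, π(ρ(6)) = π(6) = 6, π(ρ(7)) = π(7) = 3, π(ρ(8)) = π(2) = 1, π(ρ(9)) = π(5) = 9.
Hence π ∘ ρ = [7 8 2 4 5 6 3 1 9].

7 8 2 4 5 6 3 1 9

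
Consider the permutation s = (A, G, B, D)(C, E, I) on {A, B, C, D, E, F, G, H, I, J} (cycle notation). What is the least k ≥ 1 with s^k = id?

The disjoint cycles have lengths 4, 3, 1, 1, 1.
The order of s is the least common multiple of its cycle lengths: lcm(4, 3) = 12.

12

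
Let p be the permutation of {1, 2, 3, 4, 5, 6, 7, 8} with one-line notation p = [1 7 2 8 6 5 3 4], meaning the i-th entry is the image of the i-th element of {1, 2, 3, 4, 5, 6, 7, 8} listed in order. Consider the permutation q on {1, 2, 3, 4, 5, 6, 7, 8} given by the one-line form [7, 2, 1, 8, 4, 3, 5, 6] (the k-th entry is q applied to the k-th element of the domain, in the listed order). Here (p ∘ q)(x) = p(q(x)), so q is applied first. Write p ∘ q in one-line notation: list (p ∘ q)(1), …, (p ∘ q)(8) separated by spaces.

(p ∘ q)(x) = p(q(x)). Computing each image: p(q(1)) = p(7) = 3, p(q(2)) = p(2) = 7, p(q(3)) = p(1) = 1, p(q(4)) = p(8) = 4, p(q(5)) = p(4) = 8, p(q(6)) = p(3) = 2, p(q(7)) = p(5) = 6, p(q(8)) = p(6) = 5.
Hence p ∘ q = [3 7 1 4 8 2 6 5].

3 7 1 4 8 2 6 5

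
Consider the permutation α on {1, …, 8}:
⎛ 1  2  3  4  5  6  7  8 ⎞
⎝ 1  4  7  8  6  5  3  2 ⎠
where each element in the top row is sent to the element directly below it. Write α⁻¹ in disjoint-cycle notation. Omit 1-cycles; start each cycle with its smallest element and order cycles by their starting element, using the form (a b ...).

(2 8 4)(3 7)(5 6)

First write α in disjoint cycles: (2 4 8)(3 7)(5 6).
The inverse reverses every cycle; in canonical form, α⁻¹ = (2 8 4)(3 7)(5 6).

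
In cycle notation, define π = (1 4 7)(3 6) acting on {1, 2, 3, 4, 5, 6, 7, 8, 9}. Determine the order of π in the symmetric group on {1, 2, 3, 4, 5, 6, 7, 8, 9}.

The cycle type of π is (3, 2, 1, 1, 1, 1).
The order is lcm(3, 2) = 6.

6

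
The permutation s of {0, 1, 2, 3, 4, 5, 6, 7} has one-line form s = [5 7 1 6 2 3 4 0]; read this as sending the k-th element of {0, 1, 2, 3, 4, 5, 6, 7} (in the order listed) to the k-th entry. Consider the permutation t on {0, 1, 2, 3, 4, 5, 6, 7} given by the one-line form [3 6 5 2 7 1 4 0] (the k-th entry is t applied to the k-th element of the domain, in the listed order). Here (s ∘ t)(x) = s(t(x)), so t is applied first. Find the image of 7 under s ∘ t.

5

t(7) = 0, then s(0) = 5; composing gives (s ∘ t)(7) = 5.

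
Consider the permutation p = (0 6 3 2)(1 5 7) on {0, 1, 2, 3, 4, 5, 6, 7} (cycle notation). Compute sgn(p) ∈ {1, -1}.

-1

The cycle lengths are 4, 3, 1.
A cycle of length ℓ contributes ℓ−1 transpositions, so p is a product of 3 + 2 = 5 transpositions — odd.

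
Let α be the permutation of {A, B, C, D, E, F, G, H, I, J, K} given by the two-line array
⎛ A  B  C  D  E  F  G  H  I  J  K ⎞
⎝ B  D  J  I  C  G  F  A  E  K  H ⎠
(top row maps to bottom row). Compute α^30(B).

Tracing B → D → … returns to B after 9 steps, so B lies in a 9-cycle (A B D I E C J K H).
On a 9-cycle, α^9 is the identity, so α^30 = α^3 there (30 ≡ 3 mod 9).
Stepping 3 places around the cycle: B → D → I → E.

E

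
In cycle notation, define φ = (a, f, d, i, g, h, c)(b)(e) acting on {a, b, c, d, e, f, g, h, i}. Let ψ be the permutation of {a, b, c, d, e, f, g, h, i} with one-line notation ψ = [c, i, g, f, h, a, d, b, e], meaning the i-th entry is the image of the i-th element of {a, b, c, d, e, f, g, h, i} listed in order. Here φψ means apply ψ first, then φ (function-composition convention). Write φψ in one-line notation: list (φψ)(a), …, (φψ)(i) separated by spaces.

(φψ)(x) = φ(ψ(x)). Computing each image: φ(ψ(a)) = φ(c) = a, φ(ψ(b)) = φ(i) = g, φ(ψ(c)) = φ(g) = h, φ(ψ(d)) = φ(f) = d, φ(ψ(e)) = φ(h) = c, φ(ψ(f)) = φ(a) = f, φ(ψ(g)) = φ(d) = i, φ(ψ(h)) = φ(b) = b, φ(ψ(i)) = φ(e) = e.
Hence φψ = [a g h d c f i b e].

a g h d c f i b e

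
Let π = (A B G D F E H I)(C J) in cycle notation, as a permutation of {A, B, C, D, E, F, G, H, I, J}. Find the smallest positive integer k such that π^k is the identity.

8

The disjoint cycles have lengths 8, 2.
The order of π is the least common multiple of its cycle lengths: lcm(8, 2) = 8.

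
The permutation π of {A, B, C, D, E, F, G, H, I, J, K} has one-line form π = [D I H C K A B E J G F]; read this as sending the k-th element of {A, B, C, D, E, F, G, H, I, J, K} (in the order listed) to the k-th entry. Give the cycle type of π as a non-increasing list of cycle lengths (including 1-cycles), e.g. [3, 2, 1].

The disjoint cycles are (A, D, C, H, E, K, F)(B, I, J, G), with lengths 7, 4 in non-increasing order.

[7, 4]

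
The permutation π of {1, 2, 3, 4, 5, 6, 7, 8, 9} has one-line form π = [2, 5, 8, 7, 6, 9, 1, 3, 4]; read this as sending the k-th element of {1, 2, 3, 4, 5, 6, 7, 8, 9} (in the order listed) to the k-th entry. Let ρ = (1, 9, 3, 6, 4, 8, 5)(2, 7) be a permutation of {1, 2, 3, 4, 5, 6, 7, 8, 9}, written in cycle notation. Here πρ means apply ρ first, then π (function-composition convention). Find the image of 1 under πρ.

4

First apply ρ: ρ(1) = 9, then π(9) = 4. Thus (πρ)(1) = 4.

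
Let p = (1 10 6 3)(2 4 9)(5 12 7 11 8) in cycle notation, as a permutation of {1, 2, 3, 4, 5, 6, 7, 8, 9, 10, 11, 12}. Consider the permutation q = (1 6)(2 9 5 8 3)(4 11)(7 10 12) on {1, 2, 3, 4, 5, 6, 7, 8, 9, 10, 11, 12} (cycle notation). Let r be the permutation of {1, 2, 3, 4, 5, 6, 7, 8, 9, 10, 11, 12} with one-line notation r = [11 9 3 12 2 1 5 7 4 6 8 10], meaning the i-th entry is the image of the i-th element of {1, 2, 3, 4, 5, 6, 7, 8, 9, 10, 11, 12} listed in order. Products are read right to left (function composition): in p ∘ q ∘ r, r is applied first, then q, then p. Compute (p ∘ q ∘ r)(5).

2

Chase 5: r(5) = 2; q(2) = 9; p(9) = 2. Hence (p ∘ q ∘ r)(5) = 2.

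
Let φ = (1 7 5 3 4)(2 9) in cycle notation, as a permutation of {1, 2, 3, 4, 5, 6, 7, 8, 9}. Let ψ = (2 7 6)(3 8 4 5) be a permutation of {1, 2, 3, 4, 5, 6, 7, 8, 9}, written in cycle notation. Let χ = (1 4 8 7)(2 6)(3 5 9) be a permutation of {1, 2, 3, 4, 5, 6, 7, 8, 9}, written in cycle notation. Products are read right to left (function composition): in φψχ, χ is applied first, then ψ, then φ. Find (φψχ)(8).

Chase 8: χ(8) = 7; ψ(7) = 6; φ(6) = 6. Hence (φψχ)(8) = 6.

6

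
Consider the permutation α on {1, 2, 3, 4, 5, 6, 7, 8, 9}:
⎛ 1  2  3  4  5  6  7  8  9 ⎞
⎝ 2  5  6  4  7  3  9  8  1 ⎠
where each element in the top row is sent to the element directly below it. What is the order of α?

10

Writing α as disjoint cycles, the cycle lengths are 5, 2, 1, 1.
Since disjoint cycles commute, ord(α) = lcm(5, 2) = 10.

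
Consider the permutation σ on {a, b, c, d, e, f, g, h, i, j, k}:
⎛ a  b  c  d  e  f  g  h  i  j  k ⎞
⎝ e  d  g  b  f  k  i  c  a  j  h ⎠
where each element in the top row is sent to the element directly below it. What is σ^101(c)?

f

Tracing c → g → … returns to c after 8 steps, so c lies in an 8-cycle (a, e, f, k, h, c, g, i).
On an 8-cycle, σ^8 is the identity, so σ^101 = σ^5 there (101 ≡ 5 mod 8).
Stepping 5 places around the cycle: c → g → i → a → e → f.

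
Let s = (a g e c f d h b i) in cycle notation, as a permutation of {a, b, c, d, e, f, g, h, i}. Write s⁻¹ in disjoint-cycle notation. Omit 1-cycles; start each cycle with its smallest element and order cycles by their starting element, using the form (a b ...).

Inverting a permutation written in cycle notation just reverses the order within every cycle.
After reversing and putting each cycle's least element first, s⁻¹ = (a i b h d f c e g).

(a i b h d f c e g)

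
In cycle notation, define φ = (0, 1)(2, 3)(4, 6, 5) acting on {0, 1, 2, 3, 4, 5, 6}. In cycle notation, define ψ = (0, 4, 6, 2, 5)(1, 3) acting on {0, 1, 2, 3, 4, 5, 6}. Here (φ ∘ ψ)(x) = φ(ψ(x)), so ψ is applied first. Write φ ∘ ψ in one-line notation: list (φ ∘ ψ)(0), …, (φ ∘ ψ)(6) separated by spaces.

6 2 4 0 5 1 3

(φ ∘ ψ)(x) = φ(ψ(x)). Computing each image: φ(ψ(0)) = φ(4) = 6, φ(ψ(1)) = φ(3) = 2, φ(ψ(2)) = φ(5) = 4, φ(ψ(3)) = φ(1) = 0, φ(ψ(4)) = φ(6) = 5, φ(ψ(5)) = φ(0) = 1, φ(ψ(6)) = φ(2) = 3.
Hence φ ∘ ψ = [6 2 4 0 5 1 3].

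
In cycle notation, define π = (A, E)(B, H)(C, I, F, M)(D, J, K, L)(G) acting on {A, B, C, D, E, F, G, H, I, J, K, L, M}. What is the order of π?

4

The disjoint cycles have lengths 4, 4, 2, 2, 1.
The order of π is the least common multiple of its cycle lengths: lcm(4, 4, 2, 2) = 4.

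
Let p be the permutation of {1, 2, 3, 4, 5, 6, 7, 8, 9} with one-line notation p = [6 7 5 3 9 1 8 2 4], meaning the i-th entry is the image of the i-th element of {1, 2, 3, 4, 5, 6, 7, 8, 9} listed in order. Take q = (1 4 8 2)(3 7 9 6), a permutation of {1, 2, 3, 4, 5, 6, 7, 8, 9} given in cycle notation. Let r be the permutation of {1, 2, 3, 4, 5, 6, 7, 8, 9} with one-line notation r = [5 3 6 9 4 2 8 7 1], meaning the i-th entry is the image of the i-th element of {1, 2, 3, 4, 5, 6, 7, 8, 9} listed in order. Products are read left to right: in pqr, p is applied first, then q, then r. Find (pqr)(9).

Chase 9: p(9) = 4; q(4) = 8; r(8) = 7. Hence (pqr)(9) = 7.

7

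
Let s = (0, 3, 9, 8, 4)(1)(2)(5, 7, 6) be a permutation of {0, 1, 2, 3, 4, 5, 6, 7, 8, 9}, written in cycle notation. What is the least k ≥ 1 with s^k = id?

15

The disjoint cycles have lengths 5, 3, 1, 1.
The order is lcm(5, 3) = 15.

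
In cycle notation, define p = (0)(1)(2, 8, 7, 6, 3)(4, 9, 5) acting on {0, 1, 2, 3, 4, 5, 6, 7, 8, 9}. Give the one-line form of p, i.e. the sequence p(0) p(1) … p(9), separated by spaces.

0 1 8 2 9 4 3 6 7 5

Each element maps to the next entry in its cycle (wrapping to the front): 0↦0, 1↦1, 2↦8, 3↦2, 4↦9, 5↦4, 6↦3, 7↦6, 8↦7, 9↦5.
So the one-line form is 0 1 8 2 9 4 3 6 7 5.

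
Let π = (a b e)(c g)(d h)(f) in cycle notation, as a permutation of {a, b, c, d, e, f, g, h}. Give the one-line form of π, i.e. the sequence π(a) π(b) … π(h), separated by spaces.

Image by image: a↦b, b↦e, c↦g, d↦h, e↦a, f↦f, g↦c, h↦d.
Listing these in domain order gives b e g h a f c d.

b e g h a f c d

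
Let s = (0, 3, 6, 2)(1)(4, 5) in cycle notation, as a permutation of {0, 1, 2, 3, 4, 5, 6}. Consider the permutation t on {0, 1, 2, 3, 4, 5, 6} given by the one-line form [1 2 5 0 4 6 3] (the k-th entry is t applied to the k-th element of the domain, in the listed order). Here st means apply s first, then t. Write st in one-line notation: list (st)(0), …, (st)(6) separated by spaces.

(st)(x) = t(s(x)). Computing each image: t(s(0)) = t(3) = 0, t(s(1)) = t(1) = 2, t(s(2)) = t(0) = 1, t(s(3)) = t(6) = 3, t(s(4)) = t(5) = 6, t(s(5)) = t(4) = 4, t(s(6)) = t(2) = 5.
Hence st = [0 2 1 3 6 4 5].

0 2 1 3 6 4 5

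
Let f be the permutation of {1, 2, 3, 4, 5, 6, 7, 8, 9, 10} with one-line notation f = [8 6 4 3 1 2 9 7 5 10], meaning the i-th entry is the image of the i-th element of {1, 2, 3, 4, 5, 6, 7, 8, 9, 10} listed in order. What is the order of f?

The disjoint-cycle form of f has cycle lengths 5, 2, 2, 1.
The order is lcm(5, 2, 2) = 10.

10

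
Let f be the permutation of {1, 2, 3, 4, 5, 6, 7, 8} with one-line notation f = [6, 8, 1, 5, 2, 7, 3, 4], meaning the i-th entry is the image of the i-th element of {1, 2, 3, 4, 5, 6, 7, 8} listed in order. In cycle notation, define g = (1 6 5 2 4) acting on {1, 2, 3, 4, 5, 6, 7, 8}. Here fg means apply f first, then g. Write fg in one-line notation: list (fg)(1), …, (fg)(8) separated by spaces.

Chase each element through f then g: 1 → 6 → 5; 2 → 8 → 8; 3 → 1 → 6; 4 → 5 → 2; 5 → 2 → 4; 6 → 7 → 7; 7 → 3 → 3; 8 → 4 → 1.
Collecting the images, fg = [5 8 6 2 4 7 3 1].

5 8 6 2 4 7 3 1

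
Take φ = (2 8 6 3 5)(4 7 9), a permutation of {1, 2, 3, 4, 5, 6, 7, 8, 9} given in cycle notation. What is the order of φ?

The cycle type of φ is (5, 3, 1).
Since disjoint cycles commute, ord(φ) = lcm(5, 3) = 15.

15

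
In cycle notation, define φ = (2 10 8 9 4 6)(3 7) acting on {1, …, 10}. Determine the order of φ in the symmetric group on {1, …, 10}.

The cycle type of φ is (6, 2, 1, 1).
The order is lcm(6, 2) = 6.

6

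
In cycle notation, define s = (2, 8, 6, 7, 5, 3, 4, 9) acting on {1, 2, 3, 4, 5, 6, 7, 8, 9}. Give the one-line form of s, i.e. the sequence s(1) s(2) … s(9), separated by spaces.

Each element maps to the next entry in its cycle (wrapping to the front): 1→1, 2→8, 3→4, 4→9, 5→3, 6→7, 7→5, 8→6, 9→2.
Listing these in domain order gives 1 8 4 9 3 7 5 6 2.

1 8 4 9 3 7 5 6 2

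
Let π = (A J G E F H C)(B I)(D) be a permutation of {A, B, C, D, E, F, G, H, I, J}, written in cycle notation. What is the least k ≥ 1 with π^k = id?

14

The cycle type of π is (7, 2, 1).
The order of π is the least common multiple of its cycle lengths: lcm(7, 2) = 14.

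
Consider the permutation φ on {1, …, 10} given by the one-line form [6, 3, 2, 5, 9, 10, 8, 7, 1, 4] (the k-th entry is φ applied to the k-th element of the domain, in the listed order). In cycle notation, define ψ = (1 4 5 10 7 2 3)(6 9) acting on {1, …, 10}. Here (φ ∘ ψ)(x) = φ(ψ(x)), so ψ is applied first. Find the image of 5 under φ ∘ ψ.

4

First apply ψ: ψ(5) = 10, then φ(10) = 4. Thus (φ ∘ ψ)(5) = 4.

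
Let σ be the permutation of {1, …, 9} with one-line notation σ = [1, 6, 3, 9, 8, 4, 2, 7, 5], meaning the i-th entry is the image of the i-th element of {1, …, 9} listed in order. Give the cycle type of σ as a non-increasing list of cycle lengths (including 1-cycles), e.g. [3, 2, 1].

[7, 1, 1]

The disjoint cycles are (1)(2, 6, 4, 9, 5, 8, 7)(3), with lengths 7, 1, 1 in non-increasing order.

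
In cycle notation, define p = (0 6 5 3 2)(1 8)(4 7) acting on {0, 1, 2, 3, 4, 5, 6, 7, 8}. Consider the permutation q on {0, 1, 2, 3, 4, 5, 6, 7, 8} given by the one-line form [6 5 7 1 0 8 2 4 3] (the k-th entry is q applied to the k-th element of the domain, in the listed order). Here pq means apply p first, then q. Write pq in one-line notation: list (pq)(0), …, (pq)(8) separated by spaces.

Chase each element through p then q: 0 → 6 → 2; 1 → 8 → 3; 2 → 0 → 6; 3 → 2 → 7; 4 → 7 → 4; 5 → 3 → 1; 6 → 5 → 8; 7 → 4 → 0; 8 → 1 → 5.
Collecting the images, pq = [2 3 6 7 4 1 8 0 5].

2 3 6 7 4 1 8 0 5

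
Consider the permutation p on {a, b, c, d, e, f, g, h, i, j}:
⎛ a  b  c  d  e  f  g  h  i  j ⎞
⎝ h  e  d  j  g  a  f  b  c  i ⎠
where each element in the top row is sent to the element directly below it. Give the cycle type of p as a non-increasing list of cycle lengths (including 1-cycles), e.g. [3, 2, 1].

[6, 4]

The disjoint cycles are (a, h, b, e, g, f)(c, d, j, i), with lengths 6, 4 in non-increasing order.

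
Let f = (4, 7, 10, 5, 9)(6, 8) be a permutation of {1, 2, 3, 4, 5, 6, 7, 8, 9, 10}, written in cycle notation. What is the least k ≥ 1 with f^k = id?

10

The disjoint cycles have lengths 5, 2, 1, 1, 1.
The order of f is the least common multiple of its cycle lengths: lcm(5, 2) = 10.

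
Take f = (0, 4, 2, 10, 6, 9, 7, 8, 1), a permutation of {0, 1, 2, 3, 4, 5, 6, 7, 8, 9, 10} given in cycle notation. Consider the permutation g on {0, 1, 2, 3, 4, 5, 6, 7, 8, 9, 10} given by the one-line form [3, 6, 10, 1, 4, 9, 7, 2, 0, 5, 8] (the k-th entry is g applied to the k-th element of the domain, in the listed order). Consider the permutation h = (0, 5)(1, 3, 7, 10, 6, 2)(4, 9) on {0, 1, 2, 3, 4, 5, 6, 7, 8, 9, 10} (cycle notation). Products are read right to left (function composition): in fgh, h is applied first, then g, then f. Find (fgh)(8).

Apply the permutations in order: h(8) = 8, then g(8) = 0, then f(0) = 4. So (fgh)(8) = 4.

4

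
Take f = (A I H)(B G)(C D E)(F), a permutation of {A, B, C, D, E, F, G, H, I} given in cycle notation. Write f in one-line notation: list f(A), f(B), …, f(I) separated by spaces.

Reading each image from the cycles: A→I, B→G, C→D, D→E, E→C, F→F, G→B, H→A, I→H.
Listing these in domain order gives I G D E C F B A H.

I G D E C F B A H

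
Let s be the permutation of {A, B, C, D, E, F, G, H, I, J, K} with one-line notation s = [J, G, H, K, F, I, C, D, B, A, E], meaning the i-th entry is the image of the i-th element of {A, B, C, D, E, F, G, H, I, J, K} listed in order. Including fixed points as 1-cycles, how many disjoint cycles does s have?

The cycle decomposition is (A J)(B G C H D K E F I), which has 2 cycles (counting 1-cycles).

2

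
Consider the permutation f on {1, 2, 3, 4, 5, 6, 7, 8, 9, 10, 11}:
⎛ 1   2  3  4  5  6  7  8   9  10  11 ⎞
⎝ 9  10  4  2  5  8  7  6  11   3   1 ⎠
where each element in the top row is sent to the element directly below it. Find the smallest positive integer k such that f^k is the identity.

The disjoint-cycle form of f has cycle lengths 4, 3, 2, 1, 1.
The order is lcm(4, 3, 2) = 12.

12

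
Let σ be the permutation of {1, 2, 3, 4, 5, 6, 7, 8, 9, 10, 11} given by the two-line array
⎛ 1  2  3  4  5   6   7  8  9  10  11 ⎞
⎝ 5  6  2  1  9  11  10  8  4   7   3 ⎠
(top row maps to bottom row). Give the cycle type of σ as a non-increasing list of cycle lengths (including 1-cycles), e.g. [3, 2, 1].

The disjoint cycles are (1, 5, 9, 4)(2, 6, 11, 3)(7, 10)(8), with lengths 4, 4, 2, 1 in non-increasing order.

[4, 4, 2, 1]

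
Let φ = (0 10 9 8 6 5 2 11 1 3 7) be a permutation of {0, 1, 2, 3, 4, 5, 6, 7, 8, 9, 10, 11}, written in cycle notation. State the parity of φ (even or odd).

The cycle lengths are 11, 1.
A cycle of length ℓ contributes ℓ−1 transpositions, so φ is a product of 10 transpositions — even.

even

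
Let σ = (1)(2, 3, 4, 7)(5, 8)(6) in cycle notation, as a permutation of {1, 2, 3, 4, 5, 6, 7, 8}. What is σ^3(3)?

3 lies in the 4-cycle (2, 3, 4, 7).
Advancing 3 steps from 3: 3 → 4 → 7 → 2.

2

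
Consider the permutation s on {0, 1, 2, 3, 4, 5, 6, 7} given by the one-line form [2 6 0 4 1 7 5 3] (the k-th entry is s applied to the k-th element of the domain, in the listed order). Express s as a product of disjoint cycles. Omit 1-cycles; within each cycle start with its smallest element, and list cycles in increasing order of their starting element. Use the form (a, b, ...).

Iterating s from 0 gives 0 → 2 → 0; that is the 2-cycle (0, 2).
Continuing from each remaining unvisited element yields (0, 2)(1, 6, 5, 7, 3, 4).

(0, 2)(1, 6, 5, 7, 3, 4)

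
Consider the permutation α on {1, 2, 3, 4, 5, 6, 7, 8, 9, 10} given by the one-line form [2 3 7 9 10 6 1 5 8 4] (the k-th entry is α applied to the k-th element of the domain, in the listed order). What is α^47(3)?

Tracing 3 → 7 → … returns to 3 after 4 steps, so 3 lies in a 4-cycle (1, 2, 3, 7).
Powers repeat with period 4 on this cycle, and 47 mod 4 = 3, so α^47(3) = α^3(3).
Stepping 3 places around the cycle: 3 → 7 → 1 → 2.

2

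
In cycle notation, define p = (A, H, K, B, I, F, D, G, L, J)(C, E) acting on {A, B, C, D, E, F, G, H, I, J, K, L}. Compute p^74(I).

I lies in the 10-cycle (A, H, K, B, I, F, D, G, L, J).
On a 10-cycle, p^10 is the identity, so p^74 = p^4 there (74 ≡ 4 mod 10).
Stepping 4 places around the cycle: I → F → D → G → L.

L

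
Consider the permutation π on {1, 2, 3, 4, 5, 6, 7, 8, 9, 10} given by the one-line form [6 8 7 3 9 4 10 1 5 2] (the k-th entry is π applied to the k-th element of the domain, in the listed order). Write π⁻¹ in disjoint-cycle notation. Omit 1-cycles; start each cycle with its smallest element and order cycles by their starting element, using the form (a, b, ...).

The cycle decomposition of π is (1, 6, 4, 3, 7, 10, 2, 8)(5, 9).
Reversing each cycle (and rotating so the smallest element leads) gives π⁻¹ = (1, 8, 2, 10, 7, 3, 4, 6)(5, 9).

(1, 8, 2, 10, 7, 3, 4, 6)(5, 9)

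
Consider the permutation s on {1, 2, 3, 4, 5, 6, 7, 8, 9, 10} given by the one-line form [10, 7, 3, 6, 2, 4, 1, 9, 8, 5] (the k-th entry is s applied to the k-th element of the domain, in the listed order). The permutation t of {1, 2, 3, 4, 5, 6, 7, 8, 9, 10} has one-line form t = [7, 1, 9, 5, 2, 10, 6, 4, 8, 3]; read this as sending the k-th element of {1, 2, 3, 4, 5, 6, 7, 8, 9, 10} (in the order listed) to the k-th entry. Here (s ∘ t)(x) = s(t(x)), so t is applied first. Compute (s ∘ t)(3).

8

(s ∘ t)(3) = s(t(3)). t(3) = 9, then s(9) = 8. So (s ∘ t)(3) = 8.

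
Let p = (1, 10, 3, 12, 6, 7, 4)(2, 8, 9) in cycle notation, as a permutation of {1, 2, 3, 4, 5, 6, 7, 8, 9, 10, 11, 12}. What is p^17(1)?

1 lies in the 7-cycle (1, 10, 3, 12, 6, 7, 4).
Powers repeat with period 7 on this cycle, and 17 mod 7 = 3, so p^17(1) = p^3(1).
Stepping 3 places around the cycle: 1 → 10 → 3 → 12.

12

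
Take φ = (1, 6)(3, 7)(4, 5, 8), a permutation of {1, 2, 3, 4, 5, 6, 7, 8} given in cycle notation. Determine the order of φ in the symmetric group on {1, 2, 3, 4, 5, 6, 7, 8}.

The disjoint cycles have lengths 3, 2, 2, 1.
Since disjoint cycles commute, ord(φ) = lcm(3, 2, 2) = 6.

6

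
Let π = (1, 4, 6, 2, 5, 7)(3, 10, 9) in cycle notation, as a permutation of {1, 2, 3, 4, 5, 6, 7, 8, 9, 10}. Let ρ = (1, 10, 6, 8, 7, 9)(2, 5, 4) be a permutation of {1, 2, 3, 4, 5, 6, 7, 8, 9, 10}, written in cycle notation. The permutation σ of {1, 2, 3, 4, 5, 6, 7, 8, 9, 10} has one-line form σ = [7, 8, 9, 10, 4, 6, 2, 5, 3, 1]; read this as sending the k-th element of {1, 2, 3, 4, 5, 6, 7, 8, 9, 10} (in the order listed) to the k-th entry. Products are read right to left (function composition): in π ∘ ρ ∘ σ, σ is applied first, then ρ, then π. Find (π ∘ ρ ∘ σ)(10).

9

Chase 10: σ(10) = 1; ρ(1) = 10; π(10) = 9. Hence (π ∘ ρ ∘ σ)(10) = 9.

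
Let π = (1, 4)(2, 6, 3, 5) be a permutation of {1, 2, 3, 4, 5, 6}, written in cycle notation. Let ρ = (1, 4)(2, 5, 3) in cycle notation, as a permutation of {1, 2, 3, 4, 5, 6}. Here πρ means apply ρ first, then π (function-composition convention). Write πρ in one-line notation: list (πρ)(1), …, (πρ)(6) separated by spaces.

1 2 6 4 5 3

(πρ)(x) = π(ρ(x)). Computing each image: π(ρ(1)) = π(4) = 1, π(ρ(2)) = π(5) = 2, π(ρ(3)) = π(2) = 6, π(ρ(4)) = π(1) = 4, π(ρ(5)) = π(3) = 5, π(ρ(6)) = π(6) = 3.
Hence πρ = [1 2 6 4 5 3].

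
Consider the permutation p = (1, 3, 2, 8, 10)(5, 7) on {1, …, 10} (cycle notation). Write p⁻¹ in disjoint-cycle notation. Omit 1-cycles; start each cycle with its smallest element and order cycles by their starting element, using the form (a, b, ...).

The inverse reverses each cycle.
Reversing each cycle of p and rotating so the smallest element leads gives (1, 10, 8, 2, 3)(5, 7).

(1, 10, 8, 2, 3)(5, 7)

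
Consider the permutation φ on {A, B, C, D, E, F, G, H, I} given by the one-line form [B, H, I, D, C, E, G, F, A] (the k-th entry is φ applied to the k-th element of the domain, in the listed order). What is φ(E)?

E is element number 5 of the domain, and entry number 5 of the one-line form is C, so φ(E) = C.

C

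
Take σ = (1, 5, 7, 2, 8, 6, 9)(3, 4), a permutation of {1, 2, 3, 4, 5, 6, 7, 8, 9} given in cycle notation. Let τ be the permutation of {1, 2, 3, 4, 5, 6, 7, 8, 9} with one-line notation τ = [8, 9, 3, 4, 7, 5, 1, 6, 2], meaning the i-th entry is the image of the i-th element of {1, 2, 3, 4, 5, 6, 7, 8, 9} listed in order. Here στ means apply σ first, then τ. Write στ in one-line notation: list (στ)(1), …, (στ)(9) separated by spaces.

7 6 4 3 1 2 9 5 8

Chase each element through σ then τ: 1 → 5 → 7; 2 → 8 → 6; 3 → 4 → 4; 4 → 3 → 3; 5 → 7 → 1; 6 → 9 → 2; 7 → 2 → 9; 8 → 6 → 5; 9 → 1 → 8.
Collecting the images, στ = [7 6 4 3 1 2 9 5 8].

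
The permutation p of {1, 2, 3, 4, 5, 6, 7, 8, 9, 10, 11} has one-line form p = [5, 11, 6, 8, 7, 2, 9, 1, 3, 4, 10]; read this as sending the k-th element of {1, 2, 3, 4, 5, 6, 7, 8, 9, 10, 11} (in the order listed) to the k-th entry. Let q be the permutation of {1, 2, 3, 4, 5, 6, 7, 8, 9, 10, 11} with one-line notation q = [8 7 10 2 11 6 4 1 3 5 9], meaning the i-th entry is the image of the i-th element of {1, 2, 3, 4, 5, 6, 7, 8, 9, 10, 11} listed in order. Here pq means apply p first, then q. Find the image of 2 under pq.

9

(pq)(2) = q(p(2)). p(2) = 11, then q(11) = 9. So (pq)(2) = 9.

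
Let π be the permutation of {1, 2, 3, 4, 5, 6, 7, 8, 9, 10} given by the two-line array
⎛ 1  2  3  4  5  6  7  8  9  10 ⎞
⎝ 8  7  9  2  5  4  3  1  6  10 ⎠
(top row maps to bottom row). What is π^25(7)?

Tracing 7 → 3 → … returns to 7 after 6 steps, so 7 lies in a 6-cycle (2 7 3 9 6 4).
Since the cycle has length 6, π^25 acts on it the same as π^1 (25 mod 6 = 1).
Advancing 1 step from 7: 7 → 3.

3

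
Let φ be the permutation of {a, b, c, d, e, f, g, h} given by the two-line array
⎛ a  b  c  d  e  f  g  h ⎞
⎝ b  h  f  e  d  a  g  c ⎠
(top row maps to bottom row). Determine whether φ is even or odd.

In disjoint-cycle form the cycle lengths are 5, 2, 1.
A cycle of length ℓ contributes ℓ−1 transpositions, so φ is a product of 4 + 1 = 5 transpositions — odd.

odd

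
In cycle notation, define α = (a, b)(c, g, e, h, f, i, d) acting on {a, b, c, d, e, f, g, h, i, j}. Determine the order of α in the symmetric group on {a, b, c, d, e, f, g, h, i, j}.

14

The disjoint cycles have lengths 7, 2, 1.
The order is lcm(7, 2) = 14.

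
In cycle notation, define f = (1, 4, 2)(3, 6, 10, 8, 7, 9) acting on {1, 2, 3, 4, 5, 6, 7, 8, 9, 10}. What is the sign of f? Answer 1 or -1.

-1

The cycle lengths are 6, 3, 1.
A cycle is odd iff its length is even; f has 1 even-length cycle, so sgn(f) = (−1)^1 and f is odd.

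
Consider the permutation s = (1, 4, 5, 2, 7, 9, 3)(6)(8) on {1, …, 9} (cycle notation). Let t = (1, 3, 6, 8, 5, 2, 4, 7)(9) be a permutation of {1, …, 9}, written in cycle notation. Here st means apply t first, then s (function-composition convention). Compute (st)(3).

6

First apply t: t(3) = 6, then s(6) = 6. Thus (st)(3) = 6.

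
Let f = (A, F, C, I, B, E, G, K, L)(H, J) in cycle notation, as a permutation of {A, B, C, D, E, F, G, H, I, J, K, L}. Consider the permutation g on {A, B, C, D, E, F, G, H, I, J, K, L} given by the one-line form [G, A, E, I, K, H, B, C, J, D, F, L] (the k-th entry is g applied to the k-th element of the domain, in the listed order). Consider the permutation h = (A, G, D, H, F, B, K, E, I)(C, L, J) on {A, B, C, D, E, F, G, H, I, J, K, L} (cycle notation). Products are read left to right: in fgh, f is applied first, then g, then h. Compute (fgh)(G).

B

(fgh)(G) = h(g(f(G))). f(G) = K, then g(K) = F, then h(F) = B, so the result is B.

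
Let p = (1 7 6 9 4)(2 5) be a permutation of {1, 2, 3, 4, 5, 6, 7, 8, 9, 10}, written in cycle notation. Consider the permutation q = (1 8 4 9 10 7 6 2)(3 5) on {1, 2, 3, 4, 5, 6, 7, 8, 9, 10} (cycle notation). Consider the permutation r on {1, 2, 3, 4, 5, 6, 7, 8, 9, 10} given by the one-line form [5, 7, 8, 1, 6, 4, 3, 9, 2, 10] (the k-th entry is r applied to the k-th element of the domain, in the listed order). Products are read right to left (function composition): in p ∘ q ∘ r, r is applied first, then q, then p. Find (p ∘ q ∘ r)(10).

6

Apply the permutations in order: r(10) = 10, then q(10) = 7, then p(7) = 6. So (p ∘ q ∘ r)(10) = 6.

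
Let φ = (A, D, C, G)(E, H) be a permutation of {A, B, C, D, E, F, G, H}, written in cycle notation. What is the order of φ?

The cycle type of φ is (4, 2, 1, 1).
The order of φ is the least common multiple of its cycle lengths: lcm(4, 2) = 4.

4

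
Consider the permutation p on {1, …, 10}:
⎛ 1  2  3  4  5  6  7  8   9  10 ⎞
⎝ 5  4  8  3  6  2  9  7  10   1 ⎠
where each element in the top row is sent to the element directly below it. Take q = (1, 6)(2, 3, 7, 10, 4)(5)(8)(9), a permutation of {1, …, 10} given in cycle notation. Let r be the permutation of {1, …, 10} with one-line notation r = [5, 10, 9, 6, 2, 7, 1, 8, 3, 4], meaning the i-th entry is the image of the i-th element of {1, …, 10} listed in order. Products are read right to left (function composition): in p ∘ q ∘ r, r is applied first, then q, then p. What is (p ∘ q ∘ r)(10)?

(p ∘ q ∘ r)(10) = p(q(r(10))). r(10) = 4, then q(4) = 2, then p(2) = 4, so the result is 4.

4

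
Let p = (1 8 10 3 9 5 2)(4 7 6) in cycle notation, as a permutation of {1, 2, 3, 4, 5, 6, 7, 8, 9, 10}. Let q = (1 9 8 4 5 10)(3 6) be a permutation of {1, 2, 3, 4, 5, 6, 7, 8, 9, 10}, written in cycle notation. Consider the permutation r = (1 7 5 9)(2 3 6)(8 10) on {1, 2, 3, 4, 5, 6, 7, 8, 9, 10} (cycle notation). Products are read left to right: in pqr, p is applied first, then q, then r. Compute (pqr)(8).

7

(pqr)(8) = r(q(p(8))). p(8) = 10, then q(10) = 1, then r(1) = 7, so the result is 7.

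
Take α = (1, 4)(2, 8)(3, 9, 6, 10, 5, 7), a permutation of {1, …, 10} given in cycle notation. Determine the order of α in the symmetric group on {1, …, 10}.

The cycle type of α is (6, 2, 2).
The order of α is the least common multiple of its cycle lengths: lcm(6, 2, 2) = 6.

6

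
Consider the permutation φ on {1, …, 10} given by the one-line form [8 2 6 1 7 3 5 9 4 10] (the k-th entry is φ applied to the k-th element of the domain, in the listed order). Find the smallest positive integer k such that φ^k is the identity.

Decomposing into disjoint cycles gives cycle lengths 4, 2, 2, 1, 1.
Since disjoint cycles commute, ord(φ) = lcm(4, 2, 2) = 4.

4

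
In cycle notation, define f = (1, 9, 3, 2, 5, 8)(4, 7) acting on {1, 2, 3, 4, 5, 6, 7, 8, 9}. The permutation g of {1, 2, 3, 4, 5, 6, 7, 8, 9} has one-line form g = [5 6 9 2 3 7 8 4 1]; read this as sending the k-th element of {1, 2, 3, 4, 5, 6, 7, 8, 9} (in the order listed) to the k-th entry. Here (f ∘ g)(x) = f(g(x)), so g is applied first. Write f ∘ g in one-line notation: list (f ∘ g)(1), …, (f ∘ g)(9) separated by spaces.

(f ∘ g)(x) = f(g(x)). Computing each image: f(g(1)) = f(5) = 8, f(g(2)) = f(6) = 6, f(g(3)) = f(9) = 3, f(g(4)) = f(2) = 5, f(g(5)) = f(3) = 2, f(g(6)) = f(7) = 4, f(g(7)) = f(8) = 1, f(g(8)) = f(4) = 7, f(g(9)) = f(1) = 9.
Hence f ∘ g = [8 6 3 5 2 4 1 7 9].

8 6 3 5 2 4 1 7 9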